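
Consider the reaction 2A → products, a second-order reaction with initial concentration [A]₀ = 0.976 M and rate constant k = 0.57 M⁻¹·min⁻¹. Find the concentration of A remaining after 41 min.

0.04099 M

Step 1: For a second-order reaction: 1/[A] = 1/[A]₀ + kt
Step 2: 1/[A] = 1/0.976 + 0.57 × 41
Step 3: 1/[A] = 1.025 + 23.37 = 24.39
Step 4: [A] = 1/24.39 = 0.04099 M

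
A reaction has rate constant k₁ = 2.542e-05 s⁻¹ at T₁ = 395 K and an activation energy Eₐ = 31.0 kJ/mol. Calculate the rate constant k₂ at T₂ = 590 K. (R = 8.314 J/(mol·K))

5.756e-04 s⁻¹

Step 1: Use the two-temperature Arrhenius form: ln(k₂/k₁) = -Eₐ/R × (1/T₂ - 1/T₁)
Step 2: Convert Eₐ to J/mol: 31.0 kJ/mol = 31000 J/mol
Step 3: 1/T₂ - 1/T₁ = 1/590 - 1/395 = -8.367303e-04 K⁻¹
Step 4: ln(k₂/k₁) = -31000/8.314 × -8.367303e-04 = 3.11987
Step 5: k₂ = k₁ × exp(3.11987) = 2.542e-05 × 2.26434e+01 = 5.756e-04 s⁻¹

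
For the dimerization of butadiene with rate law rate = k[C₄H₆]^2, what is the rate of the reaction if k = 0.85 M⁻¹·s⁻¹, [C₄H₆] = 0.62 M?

0.3267 M/s

Step 1: Identify the rate law: rate = k[C₄H₆]^2
Step 2: Substitute values: rate = 0.85 × (0.62)^2
Step 3: Calculate: rate = 0.85 × 0.3844 = 0.32674 M/s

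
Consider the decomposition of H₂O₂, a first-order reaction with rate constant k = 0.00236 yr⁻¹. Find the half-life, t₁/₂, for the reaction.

293.7 yr

Step 1: For a first-order reaction, t₁/₂ = ln(2)/k
Step 2: t₁/₂ = ln(2)/0.00236
Step 3: t₁/₂ = 0.6931/0.00236 = 293.7 yr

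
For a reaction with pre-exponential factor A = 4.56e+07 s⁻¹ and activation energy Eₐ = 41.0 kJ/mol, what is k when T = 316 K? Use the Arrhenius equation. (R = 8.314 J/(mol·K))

7.61e+00 s⁻¹

Step 1: Use the Arrhenius equation: k = A × exp(-Eₐ/RT)
Step 2: Convert Eₐ to J/mol: 41.0 kJ/mol = 41000 J/mol
Step 3: Calculate the exponent: -Eₐ/(RT) = -41000/(8.314 × 316) = -15.60583
Step 4: k = 4.56e+07 × exp(-15.60583)
Step 5: k = 4.56e+07 × 1.66907e-07 = 7.6110e+00 s⁻¹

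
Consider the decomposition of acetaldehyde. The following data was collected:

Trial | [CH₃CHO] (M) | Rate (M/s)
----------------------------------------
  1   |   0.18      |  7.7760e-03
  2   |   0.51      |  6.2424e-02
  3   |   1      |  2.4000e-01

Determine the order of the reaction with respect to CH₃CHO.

second order (2)

Step 1: Compare trials to find order n where rate₂/rate₁ = ([CH₃CHO]₂/[CH₃CHO]₁)^n
Step 2: rate₂/rate₁ = 6.2424e-02/7.7760e-03 = 8.028
Step 3: [CH₃CHO]₂/[CH₃CHO]₁ = 0.51/0.18 = 2.833
Step 4: n = ln(8.028)/ln(2.833) = 2.00 ≈ 2
Step 5: The reaction is second order in CH₃CHO.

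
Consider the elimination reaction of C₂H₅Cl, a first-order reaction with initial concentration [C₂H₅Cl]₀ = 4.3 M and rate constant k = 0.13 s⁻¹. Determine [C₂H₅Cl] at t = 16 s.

0.5372 M

Step 1: For a first-order reaction: [C₂H₅Cl] = [C₂H₅Cl]₀ × e^(-kt)
Step 2: [C₂H₅Cl] = 4.3 × e^(-0.13 × 16)
Step 3: [C₂H₅Cl] = 4.3 × e^(-2.08)
Step 4: [C₂H₅Cl] = 4.3 × 0.12493 = 0.5372 M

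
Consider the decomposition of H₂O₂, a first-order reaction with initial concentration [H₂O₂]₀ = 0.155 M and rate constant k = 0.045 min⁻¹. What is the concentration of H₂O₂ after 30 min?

0.04018 M

Step 1: For a first-order reaction: [H₂O₂] = [H₂O₂]₀ × e^(-kt)
Step 2: [H₂O₂] = 0.155 × e^(-0.045 × 30)
Step 3: [H₂O₂] = 0.155 × e^(-1.35)
Step 4: [H₂O₂] = 0.155 × 0.25924 = 0.04018 M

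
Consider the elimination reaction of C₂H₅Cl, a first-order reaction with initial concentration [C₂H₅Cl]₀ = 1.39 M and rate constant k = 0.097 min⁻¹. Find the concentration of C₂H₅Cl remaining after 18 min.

0.2425 M

Step 1: For a first-order reaction: [C₂H₅Cl] = [C₂H₅Cl]₀ × e^(-kt)
Step 2: [C₂H₅Cl] = 1.39 × e^(-0.097 × 18)
Step 3: [C₂H₅Cl] = 1.39 × e^(-1.746)
Step 4: [C₂H₅Cl] = 1.39 × 0.17447 = 0.2425 M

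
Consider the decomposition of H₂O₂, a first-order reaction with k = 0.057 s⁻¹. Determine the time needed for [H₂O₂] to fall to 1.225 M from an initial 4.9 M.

24.32 s

Step 1: For first-order: t = ln([H₂O₂]₀/[H₂O₂])/k
Step 2: t = ln(4.9/1.225)/0.057
Step 3: t = ln(4)/0.057
Step 4: t = 1.386/0.057 = 24.32 s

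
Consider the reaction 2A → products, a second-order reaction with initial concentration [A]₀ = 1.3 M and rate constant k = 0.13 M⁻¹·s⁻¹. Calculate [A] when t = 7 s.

0.5955 M

Step 1: For a second-order reaction: 1/[A] = 1/[A]₀ + kt
Step 2: 1/[A] = 1/1.3 + 0.13 × 7
Step 3: 1/[A] = 0.7692 + 0.91 = 1.679
Step 4: [A] = 1/1.679 = 0.5955 M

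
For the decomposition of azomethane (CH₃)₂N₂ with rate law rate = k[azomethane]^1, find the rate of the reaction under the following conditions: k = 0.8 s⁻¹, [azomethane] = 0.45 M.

0.36 M/s

Step 1: Identify the rate law: rate = k[azomethane]^1
Step 2: Substitute values: rate = 0.8 × (0.45)^1
Step 3: Calculate: rate = 0.8 × 0.45 = 0.36 M/s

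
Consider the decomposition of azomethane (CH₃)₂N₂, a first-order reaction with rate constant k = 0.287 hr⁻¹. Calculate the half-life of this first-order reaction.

2.415 hr

Step 1: For a first-order reaction, t₁/₂ = ln(2)/k
Step 2: t₁/₂ = ln(2)/0.287
Step 3: t₁/₂ = 0.6931/0.287 = 2.415 hr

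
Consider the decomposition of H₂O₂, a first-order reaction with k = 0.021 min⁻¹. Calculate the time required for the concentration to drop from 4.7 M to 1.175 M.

66.01 min

Step 1: For first-order: t = ln([H₂O₂]₀/[H₂O₂])/k
Step 2: t = ln(4.7/1.175)/0.021
Step 3: t = ln(4)/0.021
Step 4: t = 1.386/0.021 = 66.01 min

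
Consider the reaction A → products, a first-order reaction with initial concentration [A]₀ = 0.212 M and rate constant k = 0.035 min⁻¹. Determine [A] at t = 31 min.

0.07164 M

Step 1: For a first-order reaction: [A] = [A]₀ × e^(-kt)
Step 2: [A] = 0.212 × e^(-0.035 × 31)
Step 3: [A] = 0.212 × e^(-1.085)
Step 4: [A] = 0.212 × 0.337902 = 0.07164 M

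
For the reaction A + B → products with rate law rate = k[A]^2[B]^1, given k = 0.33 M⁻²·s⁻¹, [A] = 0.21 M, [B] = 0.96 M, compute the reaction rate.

0.01397 M/s

Step 1: The rate law is rate = k[A]^2[B]^1
Step 2: Substitute: rate = 0.33 × (0.21)^2 × (0.96)^1
Step 3: rate = 0.33 × 0.0441 × 0.96 = 0.0139709 M/s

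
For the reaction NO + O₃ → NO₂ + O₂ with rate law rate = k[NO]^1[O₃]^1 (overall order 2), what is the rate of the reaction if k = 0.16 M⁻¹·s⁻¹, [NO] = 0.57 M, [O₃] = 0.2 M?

0.01824 M/s

Step 1: The rate law is rate = k[NO]^1[O₃]^1, overall order = 1+1 = 2
Step 2: Substitute values: rate = 0.16 × (0.57)^1 × (0.2)^1
Step 3: rate = 0.16 × 0.57 × 0.2 = 0.01824 M/s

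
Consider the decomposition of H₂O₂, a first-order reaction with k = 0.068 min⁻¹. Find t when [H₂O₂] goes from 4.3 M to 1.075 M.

20.39 min

Step 1: For first-order: t = ln([H₂O₂]₀/[H₂O₂])/k
Step 2: t = ln(4.3/1.075)/0.068
Step 3: t = ln(4)/0.068
Step 4: t = 1.386/0.068 = 20.39 min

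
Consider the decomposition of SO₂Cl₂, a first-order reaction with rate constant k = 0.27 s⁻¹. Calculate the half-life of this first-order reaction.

2.567 s

Step 1: For a first-order reaction, t₁/₂ = ln(2)/k
Step 2: t₁/₂ = ln(2)/0.27
Step 3: t₁/₂ = 0.6931/0.27 = 2.567 s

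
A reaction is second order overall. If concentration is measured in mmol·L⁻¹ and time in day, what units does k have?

(mmol·L⁻¹)⁻¹·day⁻¹

Step 1: For overall order n, rate = k × (concentration)^n.
Step 2: Rate has units mmol·L⁻¹·day⁻¹; concentration term has units (mmol·L⁻¹)^2.
Step 3: k = rate / (concentration)^n, so units of k = (mmol·L⁻¹)^(1-2)·day⁻¹ = (mmol·L⁻¹)⁻¹·day⁻¹.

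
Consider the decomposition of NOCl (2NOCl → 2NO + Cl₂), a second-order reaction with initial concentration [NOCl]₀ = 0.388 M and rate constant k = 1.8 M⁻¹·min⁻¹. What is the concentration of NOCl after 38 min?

0.01409 M

Step 1: For a second-order reaction: 1/[NOCl] = 1/[NOCl]₀ + kt
Step 2: 1/[NOCl] = 1/0.388 + 1.8 × 38
Step 3: 1/[NOCl] = 2.577 + 68.4 = 70.98
Step 4: [NOCl] = 1/70.98 = 0.01409 M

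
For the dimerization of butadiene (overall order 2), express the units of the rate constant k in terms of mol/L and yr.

(mol/L)⁻¹·yr⁻¹

Step 1: For overall order n, rate = k × (concentration)^n.
Step 2: Rate has units mol/L·yr⁻¹; concentration term has units (mol/L)^2.
Step 3: k = rate / (concentration)^n, so units of k = (mol/L)^(1-2)·yr⁻¹ = (mol/L)⁻¹·yr⁻¹.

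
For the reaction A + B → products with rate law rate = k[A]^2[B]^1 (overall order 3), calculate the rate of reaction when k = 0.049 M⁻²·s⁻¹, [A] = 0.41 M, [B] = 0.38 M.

0.00313 M/s

Step 1: The rate law is rate = k[A]^2[B]^1, overall order = 2+1 = 3
Step 2: Substitute values: rate = 0.049 × (0.41)^2 × (0.38)^1
Step 3: rate = 0.049 × 0.1681 × 0.38 = 0.00313002 M/s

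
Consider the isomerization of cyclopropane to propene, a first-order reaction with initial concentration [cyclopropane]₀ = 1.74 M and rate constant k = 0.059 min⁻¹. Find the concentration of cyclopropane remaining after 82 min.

0.01379 M

Step 1: For a first-order reaction: [cyclopropane] = [cyclopropane]₀ × e^(-kt)
Step 2: [cyclopropane] = 1.74 × e^(-0.059 × 82)
Step 3: [cyclopropane] = 1.74 × e^(-4.838)
Step 4: [cyclopropane] = 1.74 × 0.00792288 = 0.01379 M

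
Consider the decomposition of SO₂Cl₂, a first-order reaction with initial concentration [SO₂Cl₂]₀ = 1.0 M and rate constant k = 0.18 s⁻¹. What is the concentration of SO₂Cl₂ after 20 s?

0.02732 M

Step 1: For a first-order reaction: [SO₂Cl₂] = [SO₂Cl₂]₀ × e^(-kt)
Step 2: [SO₂Cl₂] = 1.0 × e^(-0.18 × 20)
Step 3: [SO₂Cl₂] = 1.0 × e^(-3.6)
Step 4: [SO₂Cl₂] = 1.0 × 0.0273237 = 0.02732 M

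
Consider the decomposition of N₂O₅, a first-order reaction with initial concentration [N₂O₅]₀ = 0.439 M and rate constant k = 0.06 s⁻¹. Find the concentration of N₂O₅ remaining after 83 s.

0.003018 M

Step 1: For a first-order reaction: [N₂O₅] = [N₂O₅]₀ × e^(-kt)
Step 2: [N₂O₅] = 0.439 × e^(-0.06 × 83)
Step 3: [N₂O₅] = 0.439 × e^(-4.98)
Step 4: [N₂O₅] = 0.439 × 0.00687406 = 0.003018 M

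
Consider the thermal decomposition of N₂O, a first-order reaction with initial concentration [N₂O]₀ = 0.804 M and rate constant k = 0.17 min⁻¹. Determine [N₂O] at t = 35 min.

0.002095 M

Step 1: For a first-order reaction: [N₂O] = [N₂O]₀ × e^(-kt)
Step 2: [N₂O] = 0.804 × e^(-0.17 × 35)
Step 3: [N₂O] = 0.804 × e^(-5.95)
Step 4: [N₂O] = 0.804 × 0.00260584 = 0.002095 M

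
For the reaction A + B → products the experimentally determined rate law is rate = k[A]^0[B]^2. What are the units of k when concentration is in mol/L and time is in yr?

(mol/L)⁻¹·yr⁻¹

Step 1: Overall order = 0 + 2 = 2.
Step 2: rate has units mol/L·yr⁻¹; [A]^0[B]^2 has units (mol/L)^2.
Step 3: k = rate/([A]^0[B]^2), so units of k = (mol/L)^(1-2)·yr⁻¹ = (mol/L)⁻¹·yr⁻¹.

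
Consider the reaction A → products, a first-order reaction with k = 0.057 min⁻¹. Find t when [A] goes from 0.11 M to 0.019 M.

30.81 min

Step 1: For first-order: t = ln([A]₀/[A])/k
Step 2: t = ln(0.11/0.019)/0.057
Step 3: t = ln(5.789)/0.057
Step 4: t = 1.756/0.057 = 30.81 min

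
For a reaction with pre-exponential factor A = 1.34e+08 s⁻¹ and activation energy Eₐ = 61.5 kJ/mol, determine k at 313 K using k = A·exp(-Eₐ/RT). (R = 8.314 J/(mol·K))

7.30e-03 s⁻¹

Step 1: Use the Arrhenius equation: k = A × exp(-Eₐ/RT)
Step 2: Convert Eₐ to J/mol: 61.5 kJ/mol = 61500 J/mol
Step 3: Calculate the exponent: -Eₐ/(RT) = -61500/(8.314 × 313) = -23.63310
Step 4: k = 1.34e+08 × exp(-23.63310)
Step 5: k = 1.34e+08 × 5.44848e-11 = 7.3010e-03 s⁻¹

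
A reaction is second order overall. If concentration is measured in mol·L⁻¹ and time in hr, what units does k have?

(mol·L⁻¹)⁻¹·hr⁻¹

Step 1: For overall order n, rate = k × (concentration)^n.
Step 2: Rate has units mol·L⁻¹·hr⁻¹; concentration term has units (mol·L⁻¹)^2.
Step 3: k = rate / (concentration)^n, so units of k = (mol·L⁻¹)^(1-2)·hr⁻¹ = (mol·L⁻¹)⁻¹·hr⁻¹.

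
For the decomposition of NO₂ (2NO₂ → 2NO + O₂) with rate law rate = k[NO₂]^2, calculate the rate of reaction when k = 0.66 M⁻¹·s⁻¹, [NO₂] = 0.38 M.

0.0953 M/s

Step 1: Identify the rate law: rate = k[NO₂]^2
Step 2: Substitute values: rate = 0.66 × (0.38)^2
Step 3: Calculate: rate = 0.66 × 0.1444 = 0.095304 M/s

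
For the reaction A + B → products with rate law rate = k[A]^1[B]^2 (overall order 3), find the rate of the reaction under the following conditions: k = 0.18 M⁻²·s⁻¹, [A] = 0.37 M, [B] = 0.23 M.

0.003523 M/s

Step 1: The rate law is rate = k[A]^1[B]^2, overall order = 1+2 = 3
Step 2: Substitute values: rate = 0.18 × (0.37)^1 × (0.23)^2
Step 3: rate = 0.18 × 0.37 × 0.0529 = 0.00352314 M/s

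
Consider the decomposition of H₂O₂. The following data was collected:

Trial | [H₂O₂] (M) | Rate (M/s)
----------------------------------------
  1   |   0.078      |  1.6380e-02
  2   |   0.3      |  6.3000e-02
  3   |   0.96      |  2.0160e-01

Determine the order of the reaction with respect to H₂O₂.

first order (1)

Step 1: Compare trials to find order n where rate₂/rate₁ = ([H₂O₂]₂/[H₂O₂]₁)^n
Step 2: rate₂/rate₁ = 6.3000e-02/1.6380e-02 = 3.846
Step 3: [H₂O₂]₂/[H₂O₂]₁ = 0.3/0.078 = 3.846
Step 4: n = ln(3.846)/ln(3.846) = 1.00 ≈ 1
Step 5: The reaction is first order in H₂O₂.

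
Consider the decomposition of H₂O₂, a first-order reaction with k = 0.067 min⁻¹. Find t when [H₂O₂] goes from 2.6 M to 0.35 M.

29.93 min

Step 1: For first-order: t = ln([H₂O₂]₀/[H₂O₂])/k
Step 2: t = ln(2.6/0.35)/0.067
Step 3: t = ln(7.429)/0.067
Step 4: t = 2.005/0.067 = 29.93 min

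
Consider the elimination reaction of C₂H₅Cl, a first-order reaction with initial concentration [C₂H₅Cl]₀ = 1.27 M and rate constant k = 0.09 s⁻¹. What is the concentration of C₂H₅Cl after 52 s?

0.01178 M

Step 1: For a first-order reaction: [C₂H₅Cl] = [C₂H₅Cl]₀ × e^(-kt)
Step 2: [C₂H₅Cl] = 1.27 × e^(-0.09 × 52)
Step 3: [C₂H₅Cl] = 1.27 × e^(-4.68)
Step 4: [C₂H₅Cl] = 1.27 × 0.00927901 = 0.01178 M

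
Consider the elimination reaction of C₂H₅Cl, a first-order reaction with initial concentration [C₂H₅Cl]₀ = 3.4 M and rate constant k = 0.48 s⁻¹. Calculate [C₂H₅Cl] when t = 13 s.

0.00663 M

Step 1: For a first-order reaction: [C₂H₅Cl] = [C₂H₅Cl]₀ × e^(-kt)
Step 2: [C₂H₅Cl] = 3.4 × e^(-0.48 × 13)
Step 3: [C₂H₅Cl] = 3.4 × e^(-6.24)
Step 4: [C₂H₅Cl] = 3.4 × 0.00194986 = 0.00663 M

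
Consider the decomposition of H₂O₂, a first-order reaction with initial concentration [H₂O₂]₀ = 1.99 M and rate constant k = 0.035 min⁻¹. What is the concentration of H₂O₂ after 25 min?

0.8296 M

Step 1: For a first-order reaction: [H₂O₂] = [H₂O₂]₀ × e^(-kt)
Step 2: [H₂O₂] = 1.99 × e^(-0.035 × 25)
Step 3: [H₂O₂] = 1.99 × e^(-0.875)
Step 4: [H₂O₂] = 1.99 × 0.416862 = 0.8296 M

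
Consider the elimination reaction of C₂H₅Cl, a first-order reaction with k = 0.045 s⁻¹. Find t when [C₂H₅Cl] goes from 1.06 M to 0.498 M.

16.79 s

Step 1: For first-order: t = ln([C₂H₅Cl]₀/[C₂H₅Cl])/k
Step 2: t = ln(1.06/0.498)/0.045
Step 3: t = ln(2.129)/0.045
Step 4: t = 0.7554/0.045 = 16.79 s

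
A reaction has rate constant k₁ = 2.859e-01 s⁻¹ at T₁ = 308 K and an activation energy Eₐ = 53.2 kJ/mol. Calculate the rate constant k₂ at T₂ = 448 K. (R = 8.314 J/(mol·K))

1.887e+02 s⁻¹

Step 1: Use the two-temperature Arrhenius form: ln(k₂/k₁) = -Eₐ/R × (1/T₂ - 1/T₁)
Step 2: Convert Eₐ to J/mol: 53.2 kJ/mol = 53200 J/mol
Step 3: 1/T₂ - 1/T₁ = 1/448 - 1/308 = -1.014610e-03 K⁻¹
Step 4: ln(k₂/k₁) = -53200/8.314 × -1.014610e-03 = 6.49233
Step 5: k₂ = k₁ × exp(6.49233) = 2.859e-01 × 6.60060e+02 = 1.887e+02 s⁻¹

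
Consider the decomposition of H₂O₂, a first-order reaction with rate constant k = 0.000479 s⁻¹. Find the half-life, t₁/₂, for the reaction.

1447 s

Step 1: For a first-order reaction, t₁/₂ = ln(2)/k
Step 2: t₁/₂ = ln(2)/0.000479
Step 3: t₁/₂ = 0.6931/0.000479 = 1447 s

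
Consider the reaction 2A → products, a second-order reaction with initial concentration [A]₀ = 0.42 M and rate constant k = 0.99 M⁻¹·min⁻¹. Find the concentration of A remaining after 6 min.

0.1202 M

Step 1: For a second-order reaction: 1/[A] = 1/[A]₀ + kt
Step 2: 1/[A] = 1/0.42 + 0.99 × 6
Step 3: 1/[A] = 2.381 + 5.94 = 8.321
Step 4: [A] = 1/8.321 = 0.1202 M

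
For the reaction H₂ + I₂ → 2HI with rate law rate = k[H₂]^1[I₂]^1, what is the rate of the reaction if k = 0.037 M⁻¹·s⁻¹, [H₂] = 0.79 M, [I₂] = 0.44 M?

0.01286 M/s

Step 1: The rate law is rate = k[H₂]^1[I₂]^1
Step 2: Substitute: rate = 0.037 × (0.79)^1 × (0.44)^1
Step 3: rate = 0.037 × 0.79 × 0.44 = 0.0128612 M/s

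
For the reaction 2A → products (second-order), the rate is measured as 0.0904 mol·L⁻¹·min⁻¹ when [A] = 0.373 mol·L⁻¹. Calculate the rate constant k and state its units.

0.6498 (mol·L⁻¹)⁻¹·min⁻¹

Step 1: rate = k[A]^2, so k = rate / [A]^2.
Step 2: k = 0.0904 / (0.373)^2 = 0.0904 / 0.1391.
Step 3: k = 0.6498 (mol·L⁻¹)⁻¹·min⁻¹.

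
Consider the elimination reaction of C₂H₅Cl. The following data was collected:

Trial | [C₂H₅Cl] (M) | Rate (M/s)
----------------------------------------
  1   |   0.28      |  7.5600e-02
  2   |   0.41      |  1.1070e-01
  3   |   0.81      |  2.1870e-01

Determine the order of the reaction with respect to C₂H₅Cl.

first order (1)

Step 1: Compare trials to find order n where rate₂/rate₁ = ([C₂H₅Cl]₂/[C₂H₅Cl]₁)^n
Step 2: rate₂/rate₁ = 1.1070e-01/7.5600e-02 = 1.464
Step 3: [C₂H₅Cl]₂/[C₂H₅Cl]₁ = 0.41/0.28 = 1.464
Step 4: n = ln(1.464)/ln(1.464) = 1.00 ≈ 1
Step 5: The reaction is first order in C₂H₅Cl.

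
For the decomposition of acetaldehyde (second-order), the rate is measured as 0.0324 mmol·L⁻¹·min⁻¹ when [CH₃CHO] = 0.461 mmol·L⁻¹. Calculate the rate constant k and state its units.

0.1525 (mmol·L⁻¹)⁻¹·min⁻¹

Step 1: rate = k[CH₃CHO]^2, so k = rate / [CH₃CHO]^2.
Step 2: k = 0.0324 / (0.461)^2 = 0.0324 / 0.2125.
Step 3: k = 0.1525 (mmol·L⁻¹)⁻¹·min⁻¹.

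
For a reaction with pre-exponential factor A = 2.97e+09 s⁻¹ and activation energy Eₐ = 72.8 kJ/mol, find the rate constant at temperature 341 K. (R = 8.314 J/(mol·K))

2.09e-02 s⁻¹

Step 1: Use the Arrhenius equation: k = A × exp(-Eₐ/RT)
Step 2: Convert Eₐ to J/mol: 72.8 kJ/mol = 72800 J/mol
Step 3: Calculate the exponent: -Eₐ/(RT) = -72800/(8.314 × 341) = -25.67834
Step 4: k = 2.97e+09 × exp(-25.67834)
Step 5: k = 2.97e+09 × 7.04756e-12 = 2.0931e-02 s⁻¹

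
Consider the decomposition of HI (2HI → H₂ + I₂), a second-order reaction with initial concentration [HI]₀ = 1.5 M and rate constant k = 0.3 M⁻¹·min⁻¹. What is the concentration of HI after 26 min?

0.1181 M

Step 1: For a second-order reaction: 1/[HI] = 1/[HI]₀ + kt
Step 2: 1/[HI] = 1/1.5 + 0.3 × 26
Step 3: 1/[HI] = 0.6667 + 7.8 = 8.467
Step 4: [HI] = 1/8.467 = 0.1181 M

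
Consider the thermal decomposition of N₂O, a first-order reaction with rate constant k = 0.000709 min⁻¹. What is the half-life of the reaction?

977.6 min

Step 1: For a first-order reaction, t₁/₂ = ln(2)/k
Step 2: t₁/₂ = ln(2)/0.000709
Step 3: t₁/₂ = 0.6931/0.000709 = 977.6 min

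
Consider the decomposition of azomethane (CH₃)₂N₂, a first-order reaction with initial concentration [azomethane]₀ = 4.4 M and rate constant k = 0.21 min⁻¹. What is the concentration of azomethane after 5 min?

1.54 M

Step 1: For a first-order reaction: [azomethane] = [azomethane]₀ × e^(-kt)
Step 2: [azomethane] = 4.4 × e^(-0.21 × 5)
Step 3: [azomethane] = 4.4 × e^(-1.05)
Step 4: [azomethane] = 4.4 × 0.349938 = 1.54 M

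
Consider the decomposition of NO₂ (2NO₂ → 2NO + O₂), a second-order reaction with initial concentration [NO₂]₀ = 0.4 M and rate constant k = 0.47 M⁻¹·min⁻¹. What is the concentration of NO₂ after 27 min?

0.06583 M

Step 1: For a second-order reaction: 1/[NO₂] = 1/[NO₂]₀ + kt
Step 2: 1/[NO₂] = 1/0.4 + 0.47 × 27
Step 3: 1/[NO₂] = 2.5 + 12.69 = 15.19
Step 4: [NO₂] = 1/15.19 = 0.06583 M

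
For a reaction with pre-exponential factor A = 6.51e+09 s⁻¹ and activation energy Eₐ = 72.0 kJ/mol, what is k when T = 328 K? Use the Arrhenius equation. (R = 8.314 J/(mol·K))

2.22e-02 s⁻¹

Step 1: Use the Arrhenius equation: k = A × exp(-Eₐ/RT)
Step 2: Convert Eₐ to J/mol: 72.0 kJ/mol = 72000 J/mol
Step 3: Calculate the exponent: -Eₐ/(RT) = -72000/(8.314 × 328) = -26.40272
Step 4: k = 6.51e+09 × exp(-26.40272)
Step 5: k = 6.51e+09 × 3.41542e-12 = 2.2234e-02 s⁻¹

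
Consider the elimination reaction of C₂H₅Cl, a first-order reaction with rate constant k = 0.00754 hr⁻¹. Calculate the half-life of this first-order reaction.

91.93 hr

Step 1: For a first-order reaction, t₁/₂ = ln(2)/k
Step 2: t₁/₂ = ln(2)/0.00754
Step 3: t₁/₂ = 0.6931/0.00754 = 91.93 hr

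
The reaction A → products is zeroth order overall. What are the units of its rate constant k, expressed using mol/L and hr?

mol/L·hr⁻¹

Step 1: For overall order n, rate = k × (concentration)^n.
Step 2: Rate has units mol/L·hr⁻¹; concentration term has units (mol/L)^0.
Step 3: k = rate / (concentration)^n, so units of k = (mol/L)^(1-0)·hr⁻¹ = mol/L·hr⁻¹.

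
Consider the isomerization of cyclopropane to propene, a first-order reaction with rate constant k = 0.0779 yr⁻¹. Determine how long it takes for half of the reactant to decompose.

8.898 yr

Step 1: For a first-order reaction, t₁/₂ = ln(2)/k
Step 2: t₁/₂ = ln(2)/0.0779
Step 3: t₁/₂ = 0.6931/0.0779 = 8.898 yr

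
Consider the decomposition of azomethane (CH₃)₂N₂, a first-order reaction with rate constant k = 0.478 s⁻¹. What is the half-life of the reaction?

1.45 s

Step 1: For a first-order reaction, t₁/₂ = ln(2)/k
Step 2: t₁/₂ = ln(2)/0.478
Step 3: t₁/₂ = 0.6931/0.478 = 1.45 s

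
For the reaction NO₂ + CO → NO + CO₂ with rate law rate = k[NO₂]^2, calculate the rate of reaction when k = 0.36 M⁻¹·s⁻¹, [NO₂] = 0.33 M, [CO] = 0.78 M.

0.0392 M/s

Step 1: The rate law is rate = k[NO₂]^2
Step 2: Note that the rate does not depend on [CO] (zero order in CO).
Step 3: rate = 0.36 × (0.33)^2 = 0.039204 M/s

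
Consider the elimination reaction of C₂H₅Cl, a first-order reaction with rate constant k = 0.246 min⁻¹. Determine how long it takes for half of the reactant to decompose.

2.818 min

Step 1: For a first-order reaction, t₁/₂ = ln(2)/k
Step 2: t₁/₂ = ln(2)/0.246
Step 3: t₁/₂ = 0.6931/0.246 = 2.818 min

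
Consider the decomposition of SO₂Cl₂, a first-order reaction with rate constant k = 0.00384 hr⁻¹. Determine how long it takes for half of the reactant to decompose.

180.5 hr

Step 1: For a first-order reaction, t₁/₂ = ln(2)/k
Step 2: t₁/₂ = ln(2)/0.00384
Step 3: t₁/₂ = 0.6931/0.00384 = 180.5 hr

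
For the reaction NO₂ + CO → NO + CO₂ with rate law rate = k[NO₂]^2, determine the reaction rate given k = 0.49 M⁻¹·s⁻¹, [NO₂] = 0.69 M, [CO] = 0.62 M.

0.2333 M/s

Step 1: The rate law is rate = k[NO₂]^2
Step 2: Note that the rate does not depend on [CO] (zero order in CO).
Step 3: rate = 0.49 × (0.69)^2 = 0.233289 M/s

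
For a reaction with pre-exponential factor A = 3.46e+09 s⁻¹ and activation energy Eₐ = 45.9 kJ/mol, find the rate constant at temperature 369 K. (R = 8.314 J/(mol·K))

1.10e+03 s⁻¹

Step 1: Use the Arrhenius equation: k = A × exp(-Eₐ/RT)
Step 2: Convert Eₐ to J/mol: 45.9 kJ/mol = 45900 J/mol
Step 3: Calculate the exponent: -Eₐ/(RT) = -45900/(8.314 × 369) = -14.96154
Step 4: k = 3.46e+09 × exp(-14.96154)
Step 5: k = 3.46e+09 × 3.17896e-07 = 1.0999e+03 s⁻¹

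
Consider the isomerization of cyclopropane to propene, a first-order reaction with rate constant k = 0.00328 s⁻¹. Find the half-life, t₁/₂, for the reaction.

211.3 s

Step 1: For a first-order reaction, t₁/₂ = ln(2)/k
Step 2: t₁/₂ = ln(2)/0.00328
Step 3: t₁/₂ = 0.6931/0.00328 = 211.3 s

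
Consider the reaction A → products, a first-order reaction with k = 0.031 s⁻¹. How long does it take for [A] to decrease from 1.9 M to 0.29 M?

60.64 s

Step 1: For first-order: t = ln([A]₀/[A])/k
Step 2: t = ln(1.9/0.29)/0.031
Step 3: t = ln(6.552)/0.031
Step 4: t = 1.88/0.031 = 60.64 s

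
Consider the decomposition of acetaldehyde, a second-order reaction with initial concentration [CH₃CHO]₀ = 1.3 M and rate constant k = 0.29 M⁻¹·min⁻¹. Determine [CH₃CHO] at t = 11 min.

0.2526 M

Step 1: For a second-order reaction: 1/[CH₃CHO] = 1/[CH₃CHO]₀ + kt
Step 2: 1/[CH₃CHO] = 1/1.3 + 0.29 × 11
Step 3: 1/[CH₃CHO] = 0.7692 + 3.19 = 3.959
Step 4: [CH₃CHO] = 1/3.959 = 0.2526 M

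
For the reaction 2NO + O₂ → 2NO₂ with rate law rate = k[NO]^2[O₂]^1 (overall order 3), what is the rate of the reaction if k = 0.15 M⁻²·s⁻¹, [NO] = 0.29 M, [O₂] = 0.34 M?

0.004289 M/s

Step 1: The rate law is rate = k[NO]^2[O₂]^1, overall order = 2+1 = 3
Step 2: Substitute values: rate = 0.15 × (0.29)^2 × (0.34)^1
Step 3: rate = 0.15 × 0.0841 × 0.34 = 0.0042891 M/s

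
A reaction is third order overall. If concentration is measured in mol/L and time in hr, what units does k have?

(mol/L)⁻²·hr⁻¹

Step 1: For overall order n, rate = k × (concentration)^n.
Step 2: Rate has units mol/L·hr⁻¹; concentration term has units (mol/L)^3.
Step 3: k = rate / (concentration)^n, so units of k = (mol/L)^(1-3)·hr⁻¹ = (mol/L)⁻²·hr⁻¹.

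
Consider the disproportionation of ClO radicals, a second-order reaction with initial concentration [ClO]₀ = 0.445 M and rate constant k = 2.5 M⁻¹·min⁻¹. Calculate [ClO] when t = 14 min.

0.02685 M

Step 1: For a second-order reaction: 1/[ClO] = 1/[ClO]₀ + kt
Step 2: 1/[ClO] = 1/0.445 + 2.5 × 14
Step 3: 1/[ClO] = 2.247 + 35 = 37.25
Step 4: [ClO] = 1/37.25 = 0.02685 M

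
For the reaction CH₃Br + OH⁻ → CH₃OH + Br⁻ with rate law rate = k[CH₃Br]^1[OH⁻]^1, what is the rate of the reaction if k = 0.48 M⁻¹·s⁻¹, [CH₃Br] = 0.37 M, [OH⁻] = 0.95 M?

0.1687 M/s

Step 1: The rate law is rate = k[CH₃Br]^1[OH⁻]^1
Step 2: Substitute: rate = 0.48 × (0.37)^1 × (0.95)^1
Step 3: rate = 0.48 × 0.37 × 0.95 = 0.16872 M/s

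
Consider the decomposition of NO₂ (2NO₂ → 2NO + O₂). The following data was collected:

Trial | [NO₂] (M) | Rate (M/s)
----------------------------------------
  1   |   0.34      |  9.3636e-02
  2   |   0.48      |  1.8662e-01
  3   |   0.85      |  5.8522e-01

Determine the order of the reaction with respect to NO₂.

second order (2)

Step 1: Compare trials to find order n where rate₂/rate₁ = ([NO₂]₂/[NO₂]₁)^n
Step 2: rate₂/rate₁ = 1.8662e-01/9.3636e-02 = 1.993
Step 3: [NO₂]₂/[NO₂]₁ = 0.48/0.34 = 1.412
Step 4: n = ln(1.993)/ln(1.412) = 2.00 ≈ 2
Step 5: The reaction is second order in NO₂.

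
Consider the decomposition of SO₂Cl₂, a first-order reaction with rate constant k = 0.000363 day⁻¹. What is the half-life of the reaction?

1909 day

Step 1: For a first-order reaction, t₁/₂ = ln(2)/k
Step 2: t₁/₂ = ln(2)/0.000363
Step 3: t₁/₂ = 0.6931/0.000363 = 1909 day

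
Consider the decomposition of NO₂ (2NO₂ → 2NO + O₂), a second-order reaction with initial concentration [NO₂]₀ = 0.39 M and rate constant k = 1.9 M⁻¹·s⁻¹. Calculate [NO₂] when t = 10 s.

0.04637 M

Step 1: For a second-order reaction: 1/[NO₂] = 1/[NO₂]₀ + kt
Step 2: 1/[NO₂] = 1/0.39 + 1.9 × 10
Step 3: 1/[NO₂] = 2.564 + 19 = 21.56
Step 4: [NO₂] = 1/21.56 = 0.04637 M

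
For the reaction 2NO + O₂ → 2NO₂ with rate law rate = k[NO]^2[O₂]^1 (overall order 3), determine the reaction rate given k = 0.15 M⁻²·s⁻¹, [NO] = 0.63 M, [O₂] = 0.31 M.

0.01846 M/s

Step 1: The rate law is rate = k[NO]^2[O₂]^1, overall order = 2+1 = 3
Step 2: Substitute values: rate = 0.15 × (0.63)^2 × (0.31)^1
Step 3: rate = 0.15 × 0.3969 × 0.31 = 0.0184559 M/s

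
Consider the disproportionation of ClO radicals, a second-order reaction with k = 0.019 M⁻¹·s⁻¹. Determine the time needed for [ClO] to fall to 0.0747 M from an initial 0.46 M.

590.2 s

Step 1: For second-order: t = (1/[ClO] - 1/[ClO]₀)/k
Step 2: t = (1/0.0747 - 1/0.46)/0.019
Step 3: t = (13.39 - 2.174)/0.019
Step 4: t = 11.21/0.019 = 590.2 s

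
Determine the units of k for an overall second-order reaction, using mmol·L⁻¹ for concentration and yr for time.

(mmol·L⁻¹)⁻¹·yr⁻¹

Step 1: For overall order n, rate = k × (concentration)^n.
Step 2: Rate has units mmol·L⁻¹·yr⁻¹; concentration term has units (mmol·L⁻¹)^2.
Step 3: k = rate / (concentration)^n, so units of k = (mmol·L⁻¹)^(1-2)·yr⁻¹ = (mmol·L⁻¹)⁻¹·yr⁻¹.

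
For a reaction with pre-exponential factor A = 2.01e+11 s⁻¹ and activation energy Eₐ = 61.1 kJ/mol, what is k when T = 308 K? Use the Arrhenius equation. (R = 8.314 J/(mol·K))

8.72e+00 s⁻¹

Step 1: Use the Arrhenius equation: k = A × exp(-Eₐ/RT)
Step 2: Convert Eₐ to J/mol: 61.1 kJ/mol = 61100 J/mol
Step 3: Calculate the exponent: -Eₐ/(RT) = -61100/(8.314 × 308) = -23.86055
Step 4: k = 2.01e+11 × exp(-23.86055)
Step 5: k = 2.01e+11 × 4.34005e-11 = 8.7235e+00 s⁻¹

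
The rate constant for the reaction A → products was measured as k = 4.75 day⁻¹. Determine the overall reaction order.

first order (1)

Step 1: The units of k for an nth-order reaction are (concentration)^(1-n)·(time)⁻¹.
Step 2: Here k has units day⁻¹, so the concentration exponent is 0.
Step 3: 1 - n = 0 ⇒ n = 1. The reaction is first order.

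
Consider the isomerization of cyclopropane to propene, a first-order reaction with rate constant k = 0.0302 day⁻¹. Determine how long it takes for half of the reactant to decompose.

22.95 day

Step 1: For a first-order reaction, t₁/₂ = ln(2)/k
Step 2: t₁/₂ = ln(2)/0.0302
Step 3: t₁/₂ = 0.6931/0.0302 = 22.95 day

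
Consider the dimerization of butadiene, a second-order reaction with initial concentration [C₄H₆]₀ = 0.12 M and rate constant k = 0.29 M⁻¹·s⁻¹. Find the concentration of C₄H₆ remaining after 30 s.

0.05871 M

Step 1: For a second-order reaction: 1/[C₄H₆] = 1/[C₄H₆]₀ + kt
Step 2: 1/[C₄H₆] = 1/0.12 + 0.29 × 30
Step 3: 1/[C₄H₆] = 8.333 + 8.7 = 17.03
Step 4: [C₄H₆] = 1/17.03 = 0.05871 M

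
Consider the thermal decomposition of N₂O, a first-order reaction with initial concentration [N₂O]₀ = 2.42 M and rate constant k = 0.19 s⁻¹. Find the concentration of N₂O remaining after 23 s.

0.03062 M

Step 1: For a first-order reaction: [N₂O] = [N₂O]₀ × e^(-kt)
Step 2: [N₂O] = 2.42 × e^(-0.19 × 23)
Step 3: [N₂O] = 2.42 × e^(-4.37)
Step 4: [N₂O] = 2.42 × 0.0126512 = 0.03062 M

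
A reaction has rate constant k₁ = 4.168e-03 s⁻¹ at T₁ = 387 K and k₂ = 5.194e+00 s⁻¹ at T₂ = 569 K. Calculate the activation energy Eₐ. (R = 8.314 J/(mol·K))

71.7 kJ/mol

Step 1: Use the two-temperature Arrhenius form: ln(k₂/k₁) = -Eₐ/R × (1/T₂ - 1/T₁)
Step 2: ln(k₂/k₁) = ln(5.194e+00/4.168e-03) = ln(1246.16) = 7.12782
Step 3: 1/T₂ - 1/T₁ = 1/569 - 1/387 = -8.265101e-04 K⁻¹
Step 4: Eₐ = -R × ln(k₂/k₁) / (1/T₂ - 1/T₁) = -8.314 × 7.12782 / -8.265101e-04
Step 5: Eₐ = 7.1700e+04 J/mol = 71.7 kJ/mol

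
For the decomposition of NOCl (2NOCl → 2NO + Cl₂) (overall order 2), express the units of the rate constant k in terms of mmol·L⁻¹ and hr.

(mmol·L⁻¹)⁻¹·hr⁻¹

Step 1: For overall order n, rate = k × (concentration)^n.
Step 2: Rate has units mmol·L⁻¹·hr⁻¹; concentration term has units (mmol·L⁻¹)^2.
Step 3: k = rate / (concentration)^n, so units of k = (mmol·L⁻¹)^(1-2)·hr⁻¹ = (mmol·L⁻¹)⁻¹·hr⁻¹.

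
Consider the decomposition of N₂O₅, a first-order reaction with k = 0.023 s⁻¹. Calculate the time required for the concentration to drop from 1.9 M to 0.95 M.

30.14 s

Step 1: For first-order: t = ln([N₂O₅]₀/[N₂O₅])/k
Step 2: t = ln(1.9/0.95)/0.023
Step 3: t = ln(2)/0.023
Step 4: t = 0.6931/0.023 = 30.14 s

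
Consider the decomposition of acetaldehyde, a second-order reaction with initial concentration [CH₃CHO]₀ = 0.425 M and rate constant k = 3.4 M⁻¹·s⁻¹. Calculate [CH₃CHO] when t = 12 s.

0.02317 M

Step 1: For a second-order reaction: 1/[CH₃CHO] = 1/[CH₃CHO]₀ + kt
Step 2: 1/[CH₃CHO] = 1/0.425 + 3.4 × 12
Step 3: 1/[CH₃CHO] = 2.353 + 40.8 = 43.15
Step 4: [CH₃CHO] = 1/43.15 = 0.02317 M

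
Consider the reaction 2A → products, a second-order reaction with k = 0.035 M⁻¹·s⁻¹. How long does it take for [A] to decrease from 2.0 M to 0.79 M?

21.88 s

Step 1: For second-order: t = (1/[A] - 1/[A]₀)/k
Step 2: t = (1/0.79 - 1/2.0)/0.035
Step 3: t = (1.266 - 0.5)/0.035
Step 4: t = 0.7658/0.035 = 21.88 s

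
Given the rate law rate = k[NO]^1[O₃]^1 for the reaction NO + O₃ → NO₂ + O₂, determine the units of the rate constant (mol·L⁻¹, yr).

(mol·L⁻¹)⁻¹·yr⁻¹

Step 1: Overall order = 1 + 1 = 2.
Step 2: rate has units mol·L⁻¹·yr⁻¹; [NO]^1[O₃]^1 has units (mol·L⁻¹)^2.
Step 3: k = rate/([NO]^1[O₃]^1), so units of k = (mol·L⁻¹)^(1-2)·yr⁻¹ = (mol·L⁻¹)⁻¹·yr⁻¹.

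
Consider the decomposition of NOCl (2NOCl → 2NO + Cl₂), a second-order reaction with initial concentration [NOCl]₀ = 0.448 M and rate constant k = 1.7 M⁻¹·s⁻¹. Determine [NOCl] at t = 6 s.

0.08044 M

Step 1: For a second-order reaction: 1/[NOCl] = 1/[NOCl]₀ + kt
Step 2: 1/[NOCl] = 1/0.448 + 1.7 × 6
Step 3: 1/[NOCl] = 2.232 + 10.2 = 12.43
Step 4: [NOCl] = 1/12.43 = 0.08044 M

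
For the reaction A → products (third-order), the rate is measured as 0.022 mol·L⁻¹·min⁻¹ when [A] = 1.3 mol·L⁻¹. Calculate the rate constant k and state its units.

0.01001 (mol·L⁻¹)⁻²·min⁻¹

Step 1: rate = k[A]^3, so k = rate / [A]^3.
Step 2: k = 0.022 / (1.3)^3 = 0.022 / 2.197.
Step 3: k = 0.01001 (mol·L⁻¹)⁻²·min⁻¹.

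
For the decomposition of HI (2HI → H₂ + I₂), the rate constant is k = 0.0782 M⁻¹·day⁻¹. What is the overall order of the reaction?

second order (2)

Step 1: The units of k for an nth-order reaction are (concentration)^(1-n)·(time)⁻¹.
Step 2: Here k has units M⁻¹·day⁻¹, so the concentration exponent is -1.
Step 3: 1 - n = -1 ⇒ n = 2. The reaction is second order.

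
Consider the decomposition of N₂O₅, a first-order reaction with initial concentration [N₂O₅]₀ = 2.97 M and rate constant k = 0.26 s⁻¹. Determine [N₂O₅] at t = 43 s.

4.143e-05 M

Step 1: For a first-order reaction: [N₂O₅] = [N₂O₅]₀ × e^(-kt)
Step 2: [N₂O₅] = 2.97 × e^(-0.26 × 43)
Step 3: [N₂O₅] = 2.97 × e^(-11.18)
Step 4: [N₂O₅] = 2.97 × 1.39504e-05 = 4.143e-05 M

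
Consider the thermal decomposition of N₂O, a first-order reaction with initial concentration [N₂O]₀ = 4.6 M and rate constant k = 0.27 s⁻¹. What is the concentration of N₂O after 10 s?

0.3091 M

Step 1: For a first-order reaction: [N₂O] = [N₂O]₀ × e^(-kt)
Step 2: [N₂O] = 4.6 × e^(-0.27 × 10)
Step 3: [N₂O] = 4.6 × e^(-2.7)
Step 4: [N₂O] = 4.6 × 0.0672055 = 0.3091 M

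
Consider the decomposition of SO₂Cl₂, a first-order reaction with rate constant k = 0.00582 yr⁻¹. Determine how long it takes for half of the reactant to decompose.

119.1 yr

Step 1: For a first-order reaction, t₁/₂ = ln(2)/k
Step 2: t₁/₂ = ln(2)/0.00582
Step 3: t₁/₂ = 0.6931/0.00582 = 119.1 yr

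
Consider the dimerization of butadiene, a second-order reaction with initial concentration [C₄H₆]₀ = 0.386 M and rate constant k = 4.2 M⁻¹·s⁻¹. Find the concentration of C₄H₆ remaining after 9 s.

0.02476 M

Step 1: For a second-order reaction: 1/[C₄H₆] = 1/[C₄H₆]₀ + kt
Step 2: 1/[C₄H₆] = 1/0.386 + 4.2 × 9
Step 3: 1/[C₄H₆] = 2.591 + 37.8 = 40.39
Step 4: [C₄H₆] = 1/40.39 = 0.02476 M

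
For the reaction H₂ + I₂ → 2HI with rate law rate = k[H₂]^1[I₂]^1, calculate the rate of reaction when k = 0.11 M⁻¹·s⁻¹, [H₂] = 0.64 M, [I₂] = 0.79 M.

0.05562 M/s

Step 1: The rate law is rate = k[H₂]^1[I₂]^1
Step 2: Substitute: rate = 0.11 × (0.64)^1 × (0.79)^1
Step 3: rate = 0.11 × 0.64 × 0.79 = 0.055616 M/s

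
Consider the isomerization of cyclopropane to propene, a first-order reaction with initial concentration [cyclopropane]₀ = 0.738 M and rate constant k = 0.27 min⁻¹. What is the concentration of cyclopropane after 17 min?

0.007493 M

Step 1: For a first-order reaction: [cyclopropane] = [cyclopropane]₀ × e^(-kt)
Step 2: [cyclopropane] = 0.738 × e^(-0.27 × 17)
Step 3: [cyclopropane] = 0.738 × e^(-4.59)
Step 4: [cyclopropane] = 0.738 × 0.0101529 = 0.007493 M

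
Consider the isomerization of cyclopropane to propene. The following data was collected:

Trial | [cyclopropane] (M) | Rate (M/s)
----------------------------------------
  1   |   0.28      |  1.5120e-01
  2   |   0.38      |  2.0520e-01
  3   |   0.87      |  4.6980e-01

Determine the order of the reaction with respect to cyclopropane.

first order (1)

Step 1: Compare trials to find order n where rate₂/rate₁ = ([cyclopropane]₂/[cyclopropane]₁)^n
Step 2: rate₂/rate₁ = 2.0520e-01/1.5120e-01 = 1.357
Step 3: [cyclopropane]₂/[cyclopropane]₁ = 0.38/0.28 = 1.357
Step 4: n = ln(1.357)/ln(1.357) = 1.00 ≈ 1
Step 5: The reaction is first order in cyclopropane.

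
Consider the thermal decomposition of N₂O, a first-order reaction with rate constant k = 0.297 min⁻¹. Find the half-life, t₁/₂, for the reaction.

2.334 min

Step 1: For a first-order reaction, t₁/₂ = ln(2)/k
Step 2: t₁/₂ = ln(2)/0.297
Step 3: t₁/₂ = 0.6931/0.297 = 2.334 min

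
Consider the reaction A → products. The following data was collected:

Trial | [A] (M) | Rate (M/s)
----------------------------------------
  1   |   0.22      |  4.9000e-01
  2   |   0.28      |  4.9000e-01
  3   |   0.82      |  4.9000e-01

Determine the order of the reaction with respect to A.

zeroth order (0)

Step 1: Compare trials - when concentration changes, rate stays constant.
Step 2: rate₂/rate₁ = 4.9000e-01/4.9000e-01 = 1
Step 3: [A]₂/[A]₁ = 0.28/0.22 = 1.273
Step 4: Since rate ratio ≈ (conc ratio)^0, the reaction is zeroth order.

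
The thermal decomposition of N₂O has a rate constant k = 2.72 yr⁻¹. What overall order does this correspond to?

first order (1)

Step 1: The units of k for an nth-order reaction are (concentration)^(1-n)·(time)⁻¹.
Step 2: Here k has units yr⁻¹, so the concentration exponent is 0.
Step 3: 1 - n = 0 ⇒ n = 1. The reaction is first order.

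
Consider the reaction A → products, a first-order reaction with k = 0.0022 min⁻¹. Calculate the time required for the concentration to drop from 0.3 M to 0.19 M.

207.6 min

Step 1: For first-order: t = ln([A]₀/[A])/k
Step 2: t = ln(0.3/0.19)/0.0022
Step 3: t = ln(1.579)/0.0022
Step 4: t = 0.4568/0.0022 = 207.6 min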